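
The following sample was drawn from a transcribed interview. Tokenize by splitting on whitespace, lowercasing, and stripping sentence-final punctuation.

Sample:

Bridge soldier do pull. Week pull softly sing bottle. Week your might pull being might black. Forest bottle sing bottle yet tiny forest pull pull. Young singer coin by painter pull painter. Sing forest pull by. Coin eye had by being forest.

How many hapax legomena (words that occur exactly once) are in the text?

Frequencies: pull:7, forest:4, sing:3, bottle:3, by:3, week:2, might:2, being:2, coin:2, painter:2, bridge:1, soldier:1, do:1, softly:1, your:1, black:1, yet:1, tiny:1, young:1, singer:1, … (2 more, each freq 1)
Hapax (freq=1): black, bridge, do, eye, had, singer, softly, soldier, tiny, yet, young, your

12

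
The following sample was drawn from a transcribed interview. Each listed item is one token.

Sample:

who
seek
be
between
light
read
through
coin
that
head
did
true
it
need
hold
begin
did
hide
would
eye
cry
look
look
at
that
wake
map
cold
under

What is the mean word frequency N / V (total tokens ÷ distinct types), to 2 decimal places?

1.12

N = 29 tokens, V = 26 types.
Mean frequency = N / V = 29 / 26 = 1.12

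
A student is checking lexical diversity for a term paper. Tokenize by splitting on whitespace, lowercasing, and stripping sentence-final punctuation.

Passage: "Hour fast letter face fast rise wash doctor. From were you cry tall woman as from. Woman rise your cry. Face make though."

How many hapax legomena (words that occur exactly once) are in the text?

Frequencies: fast:2, face:2, rise:2, from:2, cry:2, woman:2, hour:1, letter:1, wash:1, doctor:1, were:1, you:1, tall:1, as:1, your:1, make:1, though:1
Hapax (freq=1): as, doctor, hour, letter, make, tall, though, wash, were, you, your

11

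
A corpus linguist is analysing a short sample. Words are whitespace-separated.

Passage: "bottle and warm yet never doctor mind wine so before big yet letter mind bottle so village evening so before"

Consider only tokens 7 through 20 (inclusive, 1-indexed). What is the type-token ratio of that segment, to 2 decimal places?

Segment tokens 7–20: mind, wine, so, before, big, yet, letter, mind, bottle, so, village, evening, so, before
Segment N = 14, segment V = 10.
TTR = 10 / 14 = 0.71

0.71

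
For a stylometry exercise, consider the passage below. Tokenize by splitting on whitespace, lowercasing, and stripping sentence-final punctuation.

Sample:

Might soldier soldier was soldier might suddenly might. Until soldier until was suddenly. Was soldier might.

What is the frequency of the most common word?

5

Frequencies: soldier:5, might:4, was:3, suddenly:2, until:2
Most common: 'soldier' with frequency 5.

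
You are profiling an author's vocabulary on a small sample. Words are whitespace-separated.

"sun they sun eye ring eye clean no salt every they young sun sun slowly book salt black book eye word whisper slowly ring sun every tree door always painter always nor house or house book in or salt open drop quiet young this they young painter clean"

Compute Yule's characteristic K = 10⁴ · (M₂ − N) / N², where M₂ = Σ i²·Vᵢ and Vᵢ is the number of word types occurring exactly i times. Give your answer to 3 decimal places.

Frequencies: sun:5, they:3, eye:3, salt:3, young:3, book:3, ring:2, clean:2, every:2, slowly:2, always:2, painter:2, house:2, or:2, no:1, black:1, word:1, whisper:1, tree:1, door:1, … (6 more, each freq 1)
N = 48. Frequency spectrum: V_1=12, V_2=8, V_3=5, V_5=1
M₂ = 1²·12 + 2²·8 + 3²·5 + 5²·1 = 114
K = 10000 × (114 − 48) / 48² = 286.458

286.458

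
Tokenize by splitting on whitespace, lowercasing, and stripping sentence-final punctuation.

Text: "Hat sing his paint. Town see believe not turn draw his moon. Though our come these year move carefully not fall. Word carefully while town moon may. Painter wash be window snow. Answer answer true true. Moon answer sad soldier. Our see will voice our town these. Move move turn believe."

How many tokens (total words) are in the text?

51

Tokens: hat, sing, his, paint, town, see, believe, not, turn, draw, his, moon, though, our, come, these, year, move, carefully, not, fall, word, carefully, while, town, moon, may, painter, wash, be, window, snow, answer, answer, true, true, moon, answer, sad, soldier, our, see, will, voice, our, town, these, move, move, turn, believe
N = 51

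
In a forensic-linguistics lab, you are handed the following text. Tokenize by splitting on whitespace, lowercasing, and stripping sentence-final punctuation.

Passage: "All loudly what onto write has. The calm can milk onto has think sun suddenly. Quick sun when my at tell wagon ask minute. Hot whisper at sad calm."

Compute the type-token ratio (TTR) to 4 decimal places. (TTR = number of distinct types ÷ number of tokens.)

0.8276

N = 29 tokens, V = 24 types.
TTR = V / N = 24 / 29 = 0.8276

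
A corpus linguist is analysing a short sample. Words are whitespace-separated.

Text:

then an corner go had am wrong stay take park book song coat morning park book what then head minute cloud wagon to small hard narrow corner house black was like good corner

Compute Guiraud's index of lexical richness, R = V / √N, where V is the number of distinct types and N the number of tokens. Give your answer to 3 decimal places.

4.874

N = 33, V = 28.
√N = 5.744563
R = 28 / 5.744563 = 4.874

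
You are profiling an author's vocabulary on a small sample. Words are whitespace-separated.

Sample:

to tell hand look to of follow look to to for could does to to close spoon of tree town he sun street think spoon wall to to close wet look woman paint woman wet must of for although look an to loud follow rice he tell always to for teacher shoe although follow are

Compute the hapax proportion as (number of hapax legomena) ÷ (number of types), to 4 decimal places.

0.6000

Frequencies: to:10, look:4, of:3, follow:3, for:3, tell:2, close:2, spoon:2, he:2, wet:2, woman:2, although:2, hand:1, could:1, does:1, tree:1, town:1, sun:1, street:1, think:1, … (10 more, each freq 1)
Hapax count = 18; type count = 30.
Ratio = 18 / 30 = 0.6000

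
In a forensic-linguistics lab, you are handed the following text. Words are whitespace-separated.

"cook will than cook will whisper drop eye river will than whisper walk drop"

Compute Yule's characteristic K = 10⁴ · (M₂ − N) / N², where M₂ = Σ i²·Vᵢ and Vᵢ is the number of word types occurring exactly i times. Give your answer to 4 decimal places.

Frequencies: will:3, cook:2, than:2, whisper:2, drop:2, eye:1, river:1, walk:1
N = 14. Frequency spectrum: V_1=3, V_2=4, V_3=1
M₂ = 1²·3 + 2²·4 + 3²·1 = 28
K = 10000 × (28 − 14) / 14² = 714.2857

714.2857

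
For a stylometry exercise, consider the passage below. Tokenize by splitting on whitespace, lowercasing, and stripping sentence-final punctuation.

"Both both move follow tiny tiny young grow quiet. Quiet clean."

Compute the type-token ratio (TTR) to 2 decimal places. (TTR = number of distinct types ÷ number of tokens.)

0.73

N = 11 tokens, V = 8 types.
TTR = V / N = 8 / 11 = 0.73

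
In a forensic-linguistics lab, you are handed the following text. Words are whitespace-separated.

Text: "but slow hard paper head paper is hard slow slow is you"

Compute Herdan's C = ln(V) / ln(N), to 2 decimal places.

N = 12, V = 7.
ln(V) = 1.945910, ln(N) = 2.484907
C = 1.945910 / 2.484907 = 0.78

0.78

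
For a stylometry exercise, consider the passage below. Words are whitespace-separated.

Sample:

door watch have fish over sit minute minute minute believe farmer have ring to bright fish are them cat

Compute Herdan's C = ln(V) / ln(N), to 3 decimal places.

N = 19, V = 15.
ln(V) = 2.708050, ln(N) = 2.944439
C = 2.708050 / 2.944439 = 0.920

0.920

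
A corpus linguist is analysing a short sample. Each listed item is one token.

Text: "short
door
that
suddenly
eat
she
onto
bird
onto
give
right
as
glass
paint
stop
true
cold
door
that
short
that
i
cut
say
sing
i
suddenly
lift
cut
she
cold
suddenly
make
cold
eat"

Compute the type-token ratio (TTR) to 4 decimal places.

N = 35 tokens, V = 22 types.
TTR = V / N = 22 / 35 = 0.6286

0.6286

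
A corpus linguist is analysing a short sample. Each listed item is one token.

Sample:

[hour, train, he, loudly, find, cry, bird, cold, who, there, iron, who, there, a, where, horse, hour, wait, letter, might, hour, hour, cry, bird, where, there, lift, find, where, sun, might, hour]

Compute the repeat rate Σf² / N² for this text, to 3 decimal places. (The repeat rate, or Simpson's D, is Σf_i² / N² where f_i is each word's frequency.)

0.072

Frequencies: hour:5, there:3, where:3, find:2, cry:2, bird:2, who:2, might:2, train:1, he:1, loudly:1, cold:1, iron:1, a:1, horse:1, wait:1, letter:1, lift:1, sun:1
Σf² = 74; N² = 1024
Repeat rate = 74 / 1024 = 0.072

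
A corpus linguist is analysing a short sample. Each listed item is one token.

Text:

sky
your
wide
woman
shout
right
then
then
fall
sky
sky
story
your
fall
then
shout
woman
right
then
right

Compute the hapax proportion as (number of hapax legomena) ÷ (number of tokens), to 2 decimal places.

0.10

Frequencies: then:4, sky:3, right:3, your:2, woman:2, shout:2, fall:2, wide:1, story:1
Hapax count = 2; token count = 20.
Ratio = 2 / 20 = 0.10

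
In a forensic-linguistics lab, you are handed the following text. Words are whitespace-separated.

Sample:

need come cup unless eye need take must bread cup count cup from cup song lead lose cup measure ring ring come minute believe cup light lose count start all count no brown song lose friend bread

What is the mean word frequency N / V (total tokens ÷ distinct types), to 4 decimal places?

N = 37 tokens, V = 23 types.
Mean frequency = N / V = 37 / 23 = 1.6087

1.6087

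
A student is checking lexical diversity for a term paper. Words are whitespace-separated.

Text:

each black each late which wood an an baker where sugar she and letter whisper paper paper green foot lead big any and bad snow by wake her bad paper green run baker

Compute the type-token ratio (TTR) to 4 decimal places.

0.7576

N = 33 tokens, V = 25 types.
TTR = V / N = 25 / 33 = 0.7576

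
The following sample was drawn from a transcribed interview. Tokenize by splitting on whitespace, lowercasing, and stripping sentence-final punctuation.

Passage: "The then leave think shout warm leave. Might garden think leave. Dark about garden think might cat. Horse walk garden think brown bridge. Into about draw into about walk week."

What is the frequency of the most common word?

4

Frequencies: think:4, leave:3, garden:3, about:3, might:2, walk:2, into:2, the:1, then:1, shout:1, warm:1, dark:1, cat:1, horse:1, brown:1, bridge:1, draw:1, week:1
Most common: 'think' with frequency 4.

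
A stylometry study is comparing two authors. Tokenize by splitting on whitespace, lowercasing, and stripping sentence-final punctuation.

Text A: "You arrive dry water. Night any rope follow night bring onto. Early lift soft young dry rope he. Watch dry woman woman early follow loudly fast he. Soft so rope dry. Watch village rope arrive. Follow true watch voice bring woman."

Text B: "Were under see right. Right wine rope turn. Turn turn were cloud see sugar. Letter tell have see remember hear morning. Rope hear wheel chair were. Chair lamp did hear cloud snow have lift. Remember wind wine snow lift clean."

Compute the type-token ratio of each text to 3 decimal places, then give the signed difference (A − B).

TTR(A) = 23/41 = 0.561
TTR(B) = 23/40 = 0.575
Difference = 0.561 − 0.575 = -0.014

-0.014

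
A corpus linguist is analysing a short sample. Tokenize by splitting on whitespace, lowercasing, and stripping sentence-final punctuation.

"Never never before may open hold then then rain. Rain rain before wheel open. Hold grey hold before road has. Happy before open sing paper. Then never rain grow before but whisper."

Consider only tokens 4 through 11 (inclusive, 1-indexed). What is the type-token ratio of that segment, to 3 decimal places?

0.625

Segment tokens 4–11: may, open, hold, then, then, rain, rain, rain
Segment N = 8, segment V = 5.
TTR = 5 / 8 = 0.625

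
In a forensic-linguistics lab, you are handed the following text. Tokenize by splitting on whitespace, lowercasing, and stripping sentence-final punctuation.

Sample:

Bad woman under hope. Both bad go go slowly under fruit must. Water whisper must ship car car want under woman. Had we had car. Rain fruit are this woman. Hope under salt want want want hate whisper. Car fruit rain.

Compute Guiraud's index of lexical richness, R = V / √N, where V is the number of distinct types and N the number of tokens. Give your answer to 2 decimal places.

N = 41, V = 21.
√N = 6.403124
R = 21 / 6.403124 = 3.28

3.28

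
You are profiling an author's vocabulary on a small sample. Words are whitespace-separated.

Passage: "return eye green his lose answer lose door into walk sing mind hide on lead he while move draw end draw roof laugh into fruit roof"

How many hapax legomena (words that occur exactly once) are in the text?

Frequencies: lose:2, into:2, draw:2, roof:2, return:1, eye:1, green:1, his:1, answer:1, door:1, walk:1, sing:1, mind:1, hide:1, on:1, lead:1, he:1, while:1, move:1, end:1, … (2 more, each freq 1)
Hapax (freq=1): answer, door, end, eye, fruit, green, he, hide, his, laugh, lead, mind, move, on, return, sing, walk, while

18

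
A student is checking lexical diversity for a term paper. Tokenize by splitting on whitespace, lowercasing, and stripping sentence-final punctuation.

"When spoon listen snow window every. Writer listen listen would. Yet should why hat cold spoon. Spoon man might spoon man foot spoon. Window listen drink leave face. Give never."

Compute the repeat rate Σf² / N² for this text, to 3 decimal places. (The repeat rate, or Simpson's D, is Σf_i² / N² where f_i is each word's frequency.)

Frequencies: spoon:5, listen:4, window:2, man:2, when:1, snow:1, every:1, writer:1, would:1, yet:1, should:1, why:1, hat:1, cold:1, might:1, foot:1, drink:1, leave:1, face:1, give:1, … (1 more, each freq 1)
Σf² = 66; N² = 900
Repeat rate = 66 / 900 = 0.073

0.073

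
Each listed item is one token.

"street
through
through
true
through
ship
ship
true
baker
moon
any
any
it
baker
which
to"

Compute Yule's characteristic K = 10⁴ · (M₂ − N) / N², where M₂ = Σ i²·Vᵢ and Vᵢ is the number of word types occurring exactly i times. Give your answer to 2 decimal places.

546.88

Frequencies: through:3, true:2, ship:2, baker:2, any:2, street:1, moon:1, it:1, which:1, to:1
N = 16. Frequency spectrum: V_1=5, V_2=4, V_3=1
M₂ = 1²·5 + 2²·4 + 3²·1 = 30
K = 10000 × (30 − 16) / 16² = 546.88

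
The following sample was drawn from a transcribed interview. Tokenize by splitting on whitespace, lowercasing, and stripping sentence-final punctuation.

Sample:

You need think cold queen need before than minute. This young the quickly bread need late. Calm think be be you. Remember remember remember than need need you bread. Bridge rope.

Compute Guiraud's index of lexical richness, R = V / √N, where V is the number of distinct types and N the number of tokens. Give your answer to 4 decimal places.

N = 31, V = 19.
√N = 5.567764
R = 19 / 5.567764 = 3.4125

3.4125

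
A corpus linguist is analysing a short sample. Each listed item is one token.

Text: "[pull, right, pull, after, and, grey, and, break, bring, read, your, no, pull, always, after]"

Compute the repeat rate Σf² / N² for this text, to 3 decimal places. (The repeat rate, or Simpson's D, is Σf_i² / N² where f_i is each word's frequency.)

0.111

Frequencies: pull:3, after:2, and:2, right:1, grey:1, break:1, bring:1, read:1, your:1, no:1, always:1
Σf² = 25; N² = 225
Repeat rate = 25 / 225 = 0.111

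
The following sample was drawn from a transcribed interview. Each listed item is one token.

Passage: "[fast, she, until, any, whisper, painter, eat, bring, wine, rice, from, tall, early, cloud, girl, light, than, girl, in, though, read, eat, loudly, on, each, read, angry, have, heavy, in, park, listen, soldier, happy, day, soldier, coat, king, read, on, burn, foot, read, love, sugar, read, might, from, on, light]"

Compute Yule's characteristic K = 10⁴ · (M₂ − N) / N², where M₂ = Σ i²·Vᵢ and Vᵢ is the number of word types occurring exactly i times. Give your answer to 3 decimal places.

Frequencies: read:5, on:3, eat:2, from:2, girl:2, light:2, in:2, soldier:2, fast:1, she:1, until:1, any:1, whisper:1, painter:1, bring:1, wine:1, rice:1, tall:1, early:1, cloud:1, … (18 more, each freq 1)
N = 50. Frequency spectrum: V_1=30, V_2=6, V_3=1, V_5=1
M₂ = 1²·30 + 2²·6 + 3²·1 + 5²·1 = 88
K = 10000 × (88 − 50) / 50² = 152.000

152.000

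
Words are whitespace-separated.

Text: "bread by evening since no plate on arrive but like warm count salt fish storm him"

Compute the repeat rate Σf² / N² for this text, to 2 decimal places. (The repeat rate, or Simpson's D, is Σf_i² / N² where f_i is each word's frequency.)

Frequencies: bread:1, by:1, evening:1, since:1, no:1, plate:1, on:1, arrive:1, but:1, like:1, warm:1, count:1, salt:1, fish:1, storm:1, him:1
Σf² = 16; N² = 256
Repeat rate = 16 / 256 = 0.06

0.06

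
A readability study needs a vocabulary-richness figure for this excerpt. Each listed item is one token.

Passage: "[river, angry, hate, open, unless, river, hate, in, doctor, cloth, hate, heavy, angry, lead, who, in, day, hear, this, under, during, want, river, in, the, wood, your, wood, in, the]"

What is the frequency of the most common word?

Frequencies: in:4, river:3, hate:3, angry:2, the:2, wood:2, open:1, unless:1, doctor:1, cloth:1, heavy:1, lead:1, who:1, day:1, hear:1, this:1, under:1, during:1, want:1, your:1
Most common: 'in' with frequency 4.

4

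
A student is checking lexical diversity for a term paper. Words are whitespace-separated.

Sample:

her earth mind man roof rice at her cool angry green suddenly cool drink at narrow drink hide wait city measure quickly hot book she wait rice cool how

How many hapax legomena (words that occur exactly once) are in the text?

Frequencies: cool:3, her:2, rice:2, at:2, drink:2, wait:2, earth:1, mind:1, man:1, roof:1, angry:1, green:1, suddenly:1, narrow:1, hide:1, city:1, measure:1, quickly:1, hot:1, book:1, … (2 more, each freq 1)
Hapax (freq=1): angry, book, city, earth, green, hide, hot, how, man, measure, mind, narrow, quickly, roof, she, suddenly

16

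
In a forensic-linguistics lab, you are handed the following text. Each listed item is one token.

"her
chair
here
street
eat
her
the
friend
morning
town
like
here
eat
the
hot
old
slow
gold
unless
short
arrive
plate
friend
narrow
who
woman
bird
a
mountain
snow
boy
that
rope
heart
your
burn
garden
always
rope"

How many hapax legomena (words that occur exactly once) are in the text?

Frequencies: her:2, here:2, eat:2, the:2, friend:2, rope:2, chair:1, street:1, morning:1, town:1, like:1, hot:1, old:1, slow:1, gold:1, unless:1, short:1, arrive:1, plate:1, narrow:1, … (13 more, each freq 1)
Hapax (freq=1): a, always, arrive, bird, boy, burn, chair, garden, gold, heart, hot, like, morning, mountain, narrow, old, plate, short, slow, snow, street, that, town, unless, who, woman, your

27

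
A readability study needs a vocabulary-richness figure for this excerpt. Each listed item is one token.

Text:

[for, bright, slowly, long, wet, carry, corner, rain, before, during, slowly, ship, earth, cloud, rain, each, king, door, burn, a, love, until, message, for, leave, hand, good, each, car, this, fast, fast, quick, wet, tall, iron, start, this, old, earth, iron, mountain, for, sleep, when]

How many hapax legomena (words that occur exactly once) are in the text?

Frequencies: for:3, slowly:2, wet:2, rain:2, earth:2, each:2, this:2, fast:2, iron:2, bright:1, long:1, carry:1, corner:1, before:1, during:1, ship:1, cloud:1, king:1, door:1, burn:1, … (15 more, each freq 1)
Hapax (freq=1): a, before, bright, burn, car, carry, cloud, corner, door, during, good, hand, king, leave, long, love, message, mountain, old, quick, ship, sleep, start, tall, until, when

26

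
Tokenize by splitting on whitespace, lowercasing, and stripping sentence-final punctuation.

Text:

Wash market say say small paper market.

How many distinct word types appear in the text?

5

Distinct types: {market, paper, say, small, wash}
V = 5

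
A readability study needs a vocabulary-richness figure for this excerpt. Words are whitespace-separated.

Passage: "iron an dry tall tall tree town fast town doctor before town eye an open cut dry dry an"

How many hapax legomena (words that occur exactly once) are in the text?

8

Frequencies: an:3, dry:3, town:3, tall:2, iron:1, tree:1, fast:1, doctor:1, before:1, eye:1, open:1, cut:1
Hapax (freq=1): before, cut, doctor, eye, fast, iron, open, tree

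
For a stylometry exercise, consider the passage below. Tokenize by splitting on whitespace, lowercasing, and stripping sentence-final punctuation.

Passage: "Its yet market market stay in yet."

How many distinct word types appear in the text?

5

Distinct types: {in, its, market, stay, yet}
V = 5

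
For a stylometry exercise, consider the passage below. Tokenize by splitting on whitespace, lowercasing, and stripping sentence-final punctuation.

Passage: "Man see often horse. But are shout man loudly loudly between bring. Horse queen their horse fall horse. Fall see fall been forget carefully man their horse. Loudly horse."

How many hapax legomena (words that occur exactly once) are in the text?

Frequencies: horse:6, man:3, loudly:3, fall:3, see:2, their:2, often:1, but:1, are:1, shout:1, between:1, bring:1, queen:1, been:1, forget:1, carefully:1
Hapax (freq=1): are, been, between, bring, but, carefully, forget, often, queen, shout

10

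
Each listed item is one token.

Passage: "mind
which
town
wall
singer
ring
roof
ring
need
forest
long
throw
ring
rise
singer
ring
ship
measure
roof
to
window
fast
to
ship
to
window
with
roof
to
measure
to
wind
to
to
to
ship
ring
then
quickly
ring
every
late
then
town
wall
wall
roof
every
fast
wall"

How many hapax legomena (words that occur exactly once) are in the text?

11

Frequencies: to:8, ring:6, wall:4, roof:4, ship:3, town:2, singer:2, measure:2, window:2, fast:2, then:2, every:2, mind:1, which:1, need:1, forest:1, long:1, throw:1, rise:1, with:1, … (3 more, each freq 1)
Hapax (freq=1): forest, late, long, mind, need, quickly, rise, throw, which, wind, with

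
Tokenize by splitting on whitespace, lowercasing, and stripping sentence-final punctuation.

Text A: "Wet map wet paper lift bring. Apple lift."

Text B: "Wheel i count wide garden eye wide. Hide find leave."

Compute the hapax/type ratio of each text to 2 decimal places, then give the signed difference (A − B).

A: hapax=4, V=6, ratio=0.67
B: hapax=8, V=9, ratio=0.89
Difference = 0.67 − 0.89 = -0.22

-0.22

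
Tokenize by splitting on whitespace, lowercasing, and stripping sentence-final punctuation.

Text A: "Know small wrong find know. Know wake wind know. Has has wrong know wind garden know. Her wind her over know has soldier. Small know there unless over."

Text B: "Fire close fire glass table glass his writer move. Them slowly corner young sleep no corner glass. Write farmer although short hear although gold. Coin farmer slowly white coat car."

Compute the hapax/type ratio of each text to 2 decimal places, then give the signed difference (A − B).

A: hapax=6, V=13, ratio=0.46
B: hapax=17, V=23, ratio=0.74
Difference = 0.46 − 0.74 = -0.28

-0.28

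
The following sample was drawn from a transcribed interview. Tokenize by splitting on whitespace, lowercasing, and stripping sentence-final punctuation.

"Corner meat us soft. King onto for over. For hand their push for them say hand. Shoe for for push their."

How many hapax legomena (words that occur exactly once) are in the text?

10

Frequencies: for:5, hand:2, their:2, push:2, corner:1, meat:1, us:1, soft:1, king:1, onto:1, over:1, them:1, say:1, shoe:1
Hapax (freq=1): corner, king, meat, onto, over, say, shoe, soft, them, us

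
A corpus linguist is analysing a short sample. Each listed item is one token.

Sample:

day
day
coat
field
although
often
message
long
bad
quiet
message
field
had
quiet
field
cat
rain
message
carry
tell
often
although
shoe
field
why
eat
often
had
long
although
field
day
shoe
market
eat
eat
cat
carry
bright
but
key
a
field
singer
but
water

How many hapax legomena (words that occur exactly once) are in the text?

11

Frequencies: field:6, day:3, although:3, often:3, message:3, eat:3, long:2, quiet:2, had:2, cat:2, carry:2, shoe:2, but:2, coat:1, bad:1, rain:1, tell:1, why:1, market:1, bright:1, … (4 more, each freq 1)
Hapax (freq=1): a, bad, bright, coat, key, market, rain, singer, tell, water, why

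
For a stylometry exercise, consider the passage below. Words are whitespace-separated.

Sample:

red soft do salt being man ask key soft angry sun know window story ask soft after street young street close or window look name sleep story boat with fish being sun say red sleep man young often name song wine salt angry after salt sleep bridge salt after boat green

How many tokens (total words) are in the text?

51

Tokens: red, soft, do, salt, being, man, ask, key, soft, angry, sun, know, window, story, ask, soft, after, street, young, street, close, or, window, look, name, sleep, story, boat, with, fish, being, sun, say, red, sleep, man, young, often, name, song, wine, salt, angry, after, salt, sleep, bridge, salt, after, boat, green
N = 51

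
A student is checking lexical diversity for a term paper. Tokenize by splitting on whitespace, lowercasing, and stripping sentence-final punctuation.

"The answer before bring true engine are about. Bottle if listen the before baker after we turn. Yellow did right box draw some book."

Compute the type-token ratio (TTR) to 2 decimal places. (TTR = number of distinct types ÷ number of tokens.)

N = 24 tokens, V = 22 types.
TTR = V / N = 22 / 24 = 0.92

0.92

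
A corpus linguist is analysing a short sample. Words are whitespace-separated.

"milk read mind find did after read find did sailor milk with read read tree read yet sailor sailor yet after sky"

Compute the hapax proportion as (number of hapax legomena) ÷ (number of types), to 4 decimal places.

0.3636

Frequencies: read:5, sailor:3, milk:2, find:2, did:2, after:2, yet:2, mind:1, with:1, tree:1, sky:1
Hapax count = 4; type count = 11.
Ratio = 4 / 11 = 0.3636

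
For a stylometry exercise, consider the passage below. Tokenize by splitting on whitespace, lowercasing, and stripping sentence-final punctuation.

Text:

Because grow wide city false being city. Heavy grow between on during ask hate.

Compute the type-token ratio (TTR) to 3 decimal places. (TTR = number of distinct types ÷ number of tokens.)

0.857

N = 14 tokens, V = 12 types.
TTR = V / N = 12 / 14 = 0.857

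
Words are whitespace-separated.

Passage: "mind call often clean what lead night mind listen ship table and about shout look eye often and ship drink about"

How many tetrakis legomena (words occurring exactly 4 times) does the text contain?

0

Frequencies: mind:2, often:2, ship:2, and:2, about:2, call:1, clean:1, what:1, lead:1, night:1, listen:1, table:1, shout:1, look:1, eye:1, drink:1
Words with frequency 4: (none)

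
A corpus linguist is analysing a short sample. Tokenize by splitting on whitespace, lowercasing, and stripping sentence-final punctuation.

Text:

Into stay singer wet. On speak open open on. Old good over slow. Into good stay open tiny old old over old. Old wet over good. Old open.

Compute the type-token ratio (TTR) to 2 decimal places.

0.43

N = 28 tokens, V = 12 types.
TTR = V / N = 12 / 28 = 0.43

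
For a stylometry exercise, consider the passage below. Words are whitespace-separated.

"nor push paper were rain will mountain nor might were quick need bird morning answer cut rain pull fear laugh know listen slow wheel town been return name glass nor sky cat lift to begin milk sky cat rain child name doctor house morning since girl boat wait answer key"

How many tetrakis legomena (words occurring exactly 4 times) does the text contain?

0

Frequencies: nor:3, rain:3, were:2, morning:2, answer:2, name:2, sky:2, cat:2, push:1, paper:1, will:1, mountain:1, might:1, quick:1, need:1, bird:1, cut:1, pull:1, fear:1, laugh:1, … (20 more, each freq 1)
Words with frequency 4: (none)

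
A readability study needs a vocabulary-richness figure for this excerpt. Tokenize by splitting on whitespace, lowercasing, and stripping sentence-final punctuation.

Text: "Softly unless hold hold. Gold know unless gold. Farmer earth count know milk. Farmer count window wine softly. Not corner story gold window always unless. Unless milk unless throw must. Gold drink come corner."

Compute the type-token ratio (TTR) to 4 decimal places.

N = 34 tokens, V = 19 types.
TTR = V / N = 19 / 34 = 0.5588

0.5588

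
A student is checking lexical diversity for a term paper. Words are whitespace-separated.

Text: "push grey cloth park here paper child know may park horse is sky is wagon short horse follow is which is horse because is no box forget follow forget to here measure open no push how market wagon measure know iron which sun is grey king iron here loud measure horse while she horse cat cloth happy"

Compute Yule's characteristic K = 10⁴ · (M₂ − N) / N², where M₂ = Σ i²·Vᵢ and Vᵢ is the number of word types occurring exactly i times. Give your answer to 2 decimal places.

258.54

Frequencies: is:6, horse:5, here:3, measure:3, push:2, grey:2, cloth:2, park:2, know:2, wagon:2, follow:2, which:2, no:2, forget:2, iron:2, paper:1, child:1, may:1, sky:1, short:1, … (13 more, each freq 1)
N = 57. Frequency spectrum: V_1=18, V_2=11, V_3=2, V_5=1, V_6=1
M₂ = 1²·18 + 2²·11 + 3²·2 + 5²·1 + 6²·1 = 141
K = 10000 × (141 − 57) / 57² = 258.54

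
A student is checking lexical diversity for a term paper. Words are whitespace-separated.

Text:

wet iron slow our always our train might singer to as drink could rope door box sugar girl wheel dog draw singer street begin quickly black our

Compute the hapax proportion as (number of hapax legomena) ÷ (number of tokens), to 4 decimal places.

Frequencies: our:3, singer:2, wet:1, iron:1, slow:1, always:1, train:1, might:1, to:1, as:1, drink:1, could:1, rope:1, door:1, box:1, sugar:1, girl:1, wheel:1, dog:1, draw:1, … (4 more, each freq 1)
Hapax count = 22; token count = 27.
Ratio = 22 / 27 = 0.8148

0.8148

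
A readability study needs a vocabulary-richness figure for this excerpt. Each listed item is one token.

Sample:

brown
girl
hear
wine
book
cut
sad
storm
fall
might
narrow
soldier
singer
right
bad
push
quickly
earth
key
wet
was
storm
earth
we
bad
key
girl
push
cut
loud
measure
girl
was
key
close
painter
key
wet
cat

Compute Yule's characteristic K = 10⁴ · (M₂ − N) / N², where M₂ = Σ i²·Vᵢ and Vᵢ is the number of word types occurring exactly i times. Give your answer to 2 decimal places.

Frequencies: key:4, girl:3, cut:2, storm:2, bad:2, push:2, earth:2, wet:2, was:2, brown:1, hear:1, wine:1, book:1, sad:1, fall:1, might:1, narrow:1, soldier:1, singer:1, right:1, … (7 more, each freq 1)
N = 39. Frequency spectrum: V_1=18, V_2=7, V_3=1, V_4=1
M₂ = 1²·18 + 2²·7 + 3²·1 + 4²·1 = 71
K = 10000 × (71 − 39) / 39² = 210.39

210.39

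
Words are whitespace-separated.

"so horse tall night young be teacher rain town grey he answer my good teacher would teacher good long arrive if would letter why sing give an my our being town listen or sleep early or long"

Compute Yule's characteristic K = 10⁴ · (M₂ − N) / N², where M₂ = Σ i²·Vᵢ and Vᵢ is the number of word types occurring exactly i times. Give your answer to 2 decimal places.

131.48

Frequencies: teacher:3, town:2, my:2, good:2, would:2, long:2, or:2, so:1, horse:1, tall:1, night:1, young:1, be:1, rain:1, grey:1, he:1, answer:1, arrive:1, if:1, letter:1, … (9 more, each freq 1)
N = 37. Frequency spectrum: V_1=22, V_2=6, V_3=1
M₂ = 1²·22 + 2²·6 + 3²·1 = 55
K = 10000 × (55 − 37) / 37² = 131.48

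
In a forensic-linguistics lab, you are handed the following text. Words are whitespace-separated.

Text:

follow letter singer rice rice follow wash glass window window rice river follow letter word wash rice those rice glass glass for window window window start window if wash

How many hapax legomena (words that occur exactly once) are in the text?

7

Frequencies: window:6, rice:5, follow:3, wash:3, glass:3, letter:2, singer:1, river:1, word:1, those:1, for:1, start:1, if:1
Hapax (freq=1): for, if, river, singer, start, those, word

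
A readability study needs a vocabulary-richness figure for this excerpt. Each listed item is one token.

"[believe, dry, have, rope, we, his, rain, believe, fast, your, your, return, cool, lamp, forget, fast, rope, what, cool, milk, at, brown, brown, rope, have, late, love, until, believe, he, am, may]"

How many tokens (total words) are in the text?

32

Tokens: believe, dry, have, rope, we, his, rain, believe, fast, your, your, return, cool, lamp, forget, fast, rope, what, cool, milk, at, brown, brown, rope, have, late, love, until, believe, he, am, may
N = 32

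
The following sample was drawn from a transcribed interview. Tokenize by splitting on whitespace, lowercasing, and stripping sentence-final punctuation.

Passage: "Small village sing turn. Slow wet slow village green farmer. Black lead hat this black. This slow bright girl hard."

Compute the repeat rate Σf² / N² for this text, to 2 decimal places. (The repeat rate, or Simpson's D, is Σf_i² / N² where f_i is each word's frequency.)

Frequencies: slow:3, village:2, black:2, this:2, small:1, sing:1, turn:1, wet:1, green:1, farmer:1, lead:1, hat:1, bright:1, girl:1, hard:1
Σf² = 32; N² = 400
Repeat rate = 32 / 400 = 0.08

0.08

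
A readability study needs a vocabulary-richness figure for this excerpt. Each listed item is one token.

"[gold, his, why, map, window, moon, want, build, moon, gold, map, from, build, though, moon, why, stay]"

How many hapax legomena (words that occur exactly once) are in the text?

6

Frequencies: moon:3, gold:2, why:2, map:2, build:2, his:1, window:1, want:1, from:1, though:1, stay:1
Hapax (freq=1): from, his, stay, though, want, window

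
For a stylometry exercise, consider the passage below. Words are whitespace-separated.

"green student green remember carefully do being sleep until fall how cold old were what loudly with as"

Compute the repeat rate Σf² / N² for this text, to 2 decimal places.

0.06

Frequencies: green:2, student:1, remember:1, carefully:1, do:1, being:1, sleep:1, until:1, fall:1, how:1, cold:1, old:1, were:1, what:1, loudly:1, with:1, as:1
Σf² = 20; N² = 324
Repeat rate = 20 / 324 = 0.06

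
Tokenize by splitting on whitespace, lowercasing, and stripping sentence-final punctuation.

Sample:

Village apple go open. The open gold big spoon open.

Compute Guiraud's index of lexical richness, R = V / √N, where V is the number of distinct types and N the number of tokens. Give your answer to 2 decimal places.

N = 10, V = 8.
√N = 3.162278
R = 8 / 3.162278 = 2.53

2.53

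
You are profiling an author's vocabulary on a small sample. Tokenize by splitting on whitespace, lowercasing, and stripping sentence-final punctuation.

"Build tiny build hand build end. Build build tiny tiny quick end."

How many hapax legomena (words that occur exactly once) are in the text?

Frequencies: build:5, tiny:3, end:2, hand:1, quick:1
Hapax (freq=1): hand, quick

2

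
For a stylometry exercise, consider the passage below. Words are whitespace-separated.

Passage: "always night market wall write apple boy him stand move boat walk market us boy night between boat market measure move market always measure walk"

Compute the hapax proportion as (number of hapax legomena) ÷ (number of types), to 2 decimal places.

0.47

Frequencies: market:4, always:2, night:2, boy:2, move:2, boat:2, walk:2, measure:2, wall:1, write:1, apple:1, him:1, stand:1, us:1, between:1
Hapax count = 7; type count = 15.
Ratio = 7 / 15 = 0.47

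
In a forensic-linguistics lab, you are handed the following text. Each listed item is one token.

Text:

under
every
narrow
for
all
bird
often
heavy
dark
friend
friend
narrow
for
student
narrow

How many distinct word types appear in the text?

Distinct types: {all, bird, dark, every, for, friend, heavy, narrow, often, student, under}
V = 11

11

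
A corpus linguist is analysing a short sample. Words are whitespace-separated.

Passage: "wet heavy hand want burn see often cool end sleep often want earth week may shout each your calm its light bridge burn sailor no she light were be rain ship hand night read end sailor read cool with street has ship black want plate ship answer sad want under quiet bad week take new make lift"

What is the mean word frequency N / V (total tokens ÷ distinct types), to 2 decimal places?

N = 57 tokens, V = 43 types.
Mean frequency = N / V = 57 / 43 = 1.33

1.33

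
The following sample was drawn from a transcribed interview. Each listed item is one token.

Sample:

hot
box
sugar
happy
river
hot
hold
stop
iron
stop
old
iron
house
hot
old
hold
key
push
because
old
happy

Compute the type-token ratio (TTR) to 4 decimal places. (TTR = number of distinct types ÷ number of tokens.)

0.6190

N = 21 tokens, V = 13 types.
TTR = V / N = 13 / 21 = 0.6190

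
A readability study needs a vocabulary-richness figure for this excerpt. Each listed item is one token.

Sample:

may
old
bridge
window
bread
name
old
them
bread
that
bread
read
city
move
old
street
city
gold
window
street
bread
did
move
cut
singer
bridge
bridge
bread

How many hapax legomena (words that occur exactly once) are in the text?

9

Frequencies: bread:5, old:3, bridge:3, window:2, city:2, move:2, street:2, may:1, name:1, them:1, that:1, read:1, gold:1, did:1, cut:1, singer:1
Hapax (freq=1): cut, did, gold, may, name, read, singer, that, them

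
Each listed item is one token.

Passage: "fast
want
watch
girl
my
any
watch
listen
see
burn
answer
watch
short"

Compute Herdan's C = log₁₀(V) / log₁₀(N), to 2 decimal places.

N = 13, V = 11.
log₁₀(V) = 1.041393, log₁₀(N) = 1.113943
C = 1.041393 / 1.113943 = 0.93

0.93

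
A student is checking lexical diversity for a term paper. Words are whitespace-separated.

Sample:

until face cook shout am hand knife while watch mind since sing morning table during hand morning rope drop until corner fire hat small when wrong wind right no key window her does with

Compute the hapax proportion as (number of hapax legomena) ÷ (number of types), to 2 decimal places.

Frequencies: until:2, hand:2, morning:2, face:1, cook:1, shout:1, am:1, knife:1, while:1, watch:1, mind:1, since:1, sing:1, table:1, during:1, rope:1, drop:1, corner:1, fire:1, hat:1, … (11 more, each freq 1)
Hapax count = 28; type count = 31.
Ratio = 28 / 31 = 0.90

0.90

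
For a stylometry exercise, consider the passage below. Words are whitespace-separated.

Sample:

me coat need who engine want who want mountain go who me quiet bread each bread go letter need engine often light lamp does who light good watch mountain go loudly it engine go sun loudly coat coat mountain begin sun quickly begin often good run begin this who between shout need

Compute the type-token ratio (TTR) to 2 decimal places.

N = 52 tokens, V = 27 types.
TTR = V / N = 27 / 52 = 0.52

0.52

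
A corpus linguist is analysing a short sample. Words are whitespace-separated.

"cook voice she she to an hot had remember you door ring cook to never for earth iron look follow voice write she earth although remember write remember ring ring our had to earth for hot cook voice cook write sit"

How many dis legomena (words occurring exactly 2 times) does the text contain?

3

Frequencies: cook:4, voice:3, she:3, to:3, remember:3, ring:3, earth:3, write:3, hot:2, had:2, for:2, an:1, you:1, door:1, never:1, iron:1, look:1, follow:1, although:1, our:1, … (1 more, each freq 1)
Words with frequency 2: for, had, hot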